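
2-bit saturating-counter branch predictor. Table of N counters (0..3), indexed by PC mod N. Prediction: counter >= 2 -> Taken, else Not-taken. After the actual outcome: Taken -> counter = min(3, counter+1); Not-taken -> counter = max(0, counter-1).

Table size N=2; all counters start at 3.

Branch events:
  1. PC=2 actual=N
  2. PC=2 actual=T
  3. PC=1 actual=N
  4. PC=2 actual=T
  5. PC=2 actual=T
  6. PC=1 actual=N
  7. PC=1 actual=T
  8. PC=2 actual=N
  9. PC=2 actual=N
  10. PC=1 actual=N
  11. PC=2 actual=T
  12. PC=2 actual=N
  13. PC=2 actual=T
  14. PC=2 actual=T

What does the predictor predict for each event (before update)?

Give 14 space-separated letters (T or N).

Answer: T T T T T T N T T T N T N T

Derivation:
Ev 1: PC=2 idx=0 pred=T actual=N -> ctr[0]=2
Ev 2: PC=2 idx=0 pred=T actual=T -> ctr[0]=3
Ev 3: PC=1 idx=1 pred=T actual=N -> ctr[1]=2
Ev 4: PC=2 idx=0 pred=T actual=T -> ctr[0]=3
Ev 5: PC=2 idx=0 pred=T actual=T -> ctr[0]=3
Ev 6: PC=1 idx=1 pred=T actual=N -> ctr[1]=1
Ev 7: PC=1 idx=1 pred=N actual=T -> ctr[1]=2
Ev 8: PC=2 idx=0 pred=T actual=N -> ctr[0]=2
Ev 9: PC=2 idx=0 pred=T actual=N -> ctr[0]=1
Ev 10: PC=1 idx=1 pred=T actual=N -> ctr[1]=1
Ev 11: PC=2 idx=0 pred=N actual=T -> ctr[0]=2
Ev 12: PC=2 idx=0 pred=T actual=N -> ctr[0]=1
Ev 13: PC=2 idx=0 pred=N actual=T -> ctr[0]=2
Ev 14: PC=2 idx=0 pred=T actual=T -> ctr[0]=3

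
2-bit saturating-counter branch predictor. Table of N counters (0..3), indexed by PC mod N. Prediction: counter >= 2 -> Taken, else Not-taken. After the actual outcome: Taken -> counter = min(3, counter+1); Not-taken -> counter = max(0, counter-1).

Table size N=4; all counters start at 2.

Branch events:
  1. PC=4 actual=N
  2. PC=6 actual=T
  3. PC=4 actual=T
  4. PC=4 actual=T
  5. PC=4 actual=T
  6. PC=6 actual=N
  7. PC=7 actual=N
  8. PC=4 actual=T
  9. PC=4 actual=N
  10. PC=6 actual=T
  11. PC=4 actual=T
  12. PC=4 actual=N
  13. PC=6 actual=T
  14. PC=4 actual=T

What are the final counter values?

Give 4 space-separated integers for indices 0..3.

Answer: 3 2 3 1

Derivation:
Ev 1: PC=4 idx=0 pred=T actual=N -> ctr[0]=1
Ev 2: PC=6 idx=2 pred=T actual=T -> ctr[2]=3
Ev 3: PC=4 idx=0 pred=N actual=T -> ctr[0]=2
Ev 4: PC=4 idx=0 pred=T actual=T -> ctr[0]=3
Ev 5: PC=4 idx=0 pred=T actual=T -> ctr[0]=3
Ev 6: PC=6 idx=2 pred=T actual=N -> ctr[2]=2
Ev 7: PC=7 idx=3 pred=T actual=N -> ctr[3]=1
Ev 8: PC=4 idx=0 pred=T actual=T -> ctr[0]=3
Ev 9: PC=4 idx=0 pred=T actual=N -> ctr[0]=2
Ev 10: PC=6 idx=2 pred=T actual=T -> ctr[2]=3
Ev 11: PC=4 idx=0 pred=T actual=T -> ctr[0]=3
Ev 12: PC=4 idx=0 pred=T actual=N -> ctr[0]=2
Ev 13: PC=6 idx=2 pred=T actual=T -> ctr[2]=3
Ev 14: PC=4 idx=0 pred=T actual=T -> ctr[0]=3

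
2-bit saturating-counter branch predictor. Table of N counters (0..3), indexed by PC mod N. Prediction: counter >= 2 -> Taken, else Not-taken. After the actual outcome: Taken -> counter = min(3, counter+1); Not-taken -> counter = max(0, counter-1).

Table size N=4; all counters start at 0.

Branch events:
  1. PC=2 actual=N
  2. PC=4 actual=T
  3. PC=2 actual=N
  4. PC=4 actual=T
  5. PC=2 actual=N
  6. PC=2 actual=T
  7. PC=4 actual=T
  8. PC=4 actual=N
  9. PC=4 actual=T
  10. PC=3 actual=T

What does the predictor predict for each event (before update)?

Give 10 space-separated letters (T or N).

Answer: N N N N N N T T T N

Derivation:
Ev 1: PC=2 idx=2 pred=N actual=N -> ctr[2]=0
Ev 2: PC=4 idx=0 pred=N actual=T -> ctr[0]=1
Ev 3: PC=2 idx=2 pred=N actual=N -> ctr[2]=0
Ev 4: PC=4 idx=0 pred=N actual=T -> ctr[0]=2
Ev 5: PC=2 idx=2 pred=N actual=N -> ctr[2]=0
Ev 6: PC=2 idx=2 pred=N actual=T -> ctr[2]=1
Ev 7: PC=4 idx=0 pred=T actual=T -> ctr[0]=3
Ev 8: PC=4 idx=0 pred=T actual=N -> ctr[0]=2
Ev 9: PC=4 idx=0 pred=T actual=T -> ctr[0]=3
Ev 10: PC=3 idx=3 pred=N actual=T -> ctr[3]=1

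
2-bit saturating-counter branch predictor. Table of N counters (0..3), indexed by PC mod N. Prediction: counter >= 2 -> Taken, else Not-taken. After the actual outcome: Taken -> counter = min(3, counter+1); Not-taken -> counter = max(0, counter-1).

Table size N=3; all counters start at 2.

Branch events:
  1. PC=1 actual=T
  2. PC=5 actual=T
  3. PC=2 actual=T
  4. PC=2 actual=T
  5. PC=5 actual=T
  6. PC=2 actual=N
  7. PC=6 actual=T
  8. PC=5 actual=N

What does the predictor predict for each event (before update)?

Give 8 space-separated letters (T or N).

Ev 1: PC=1 idx=1 pred=T actual=T -> ctr[1]=3
Ev 2: PC=5 idx=2 pred=T actual=T -> ctr[2]=3
Ev 3: PC=2 idx=2 pred=T actual=T -> ctr[2]=3
Ev 4: PC=2 idx=2 pred=T actual=T -> ctr[2]=3
Ev 5: PC=5 idx=2 pred=T actual=T -> ctr[2]=3
Ev 6: PC=2 idx=2 pred=T actual=N -> ctr[2]=2
Ev 7: PC=6 idx=0 pred=T actual=T -> ctr[0]=3
Ev 8: PC=5 idx=2 pred=T actual=N -> ctr[2]=1

Answer: T T T T T T T T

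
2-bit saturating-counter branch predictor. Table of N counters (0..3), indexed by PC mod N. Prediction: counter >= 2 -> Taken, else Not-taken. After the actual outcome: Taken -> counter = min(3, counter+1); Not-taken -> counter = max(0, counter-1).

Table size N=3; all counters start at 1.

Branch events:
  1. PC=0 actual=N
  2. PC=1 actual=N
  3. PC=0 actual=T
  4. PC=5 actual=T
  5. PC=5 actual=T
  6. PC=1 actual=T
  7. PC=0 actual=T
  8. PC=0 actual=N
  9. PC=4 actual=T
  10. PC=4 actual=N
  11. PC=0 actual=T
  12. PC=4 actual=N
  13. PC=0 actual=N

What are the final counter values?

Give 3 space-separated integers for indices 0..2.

Ev 1: PC=0 idx=0 pred=N actual=N -> ctr[0]=0
Ev 2: PC=1 idx=1 pred=N actual=N -> ctr[1]=0
Ev 3: PC=0 idx=0 pred=N actual=T -> ctr[0]=1
Ev 4: PC=5 idx=2 pred=N actual=T -> ctr[2]=2
Ev 5: PC=5 idx=2 pred=T actual=T -> ctr[2]=3
Ev 6: PC=1 idx=1 pred=N actual=T -> ctr[1]=1
Ev 7: PC=0 idx=0 pred=N actual=T -> ctr[0]=2
Ev 8: PC=0 idx=0 pred=T actual=N -> ctr[0]=1
Ev 9: PC=4 idx=1 pred=N actual=T -> ctr[1]=2
Ev 10: PC=4 idx=1 pred=T actual=N -> ctr[1]=1
Ev 11: PC=0 idx=0 pred=N actual=T -> ctr[0]=2
Ev 12: PC=4 idx=1 pred=N actual=N -> ctr[1]=0
Ev 13: PC=0 idx=0 pred=T actual=N -> ctr[0]=1

Answer: 1 0 3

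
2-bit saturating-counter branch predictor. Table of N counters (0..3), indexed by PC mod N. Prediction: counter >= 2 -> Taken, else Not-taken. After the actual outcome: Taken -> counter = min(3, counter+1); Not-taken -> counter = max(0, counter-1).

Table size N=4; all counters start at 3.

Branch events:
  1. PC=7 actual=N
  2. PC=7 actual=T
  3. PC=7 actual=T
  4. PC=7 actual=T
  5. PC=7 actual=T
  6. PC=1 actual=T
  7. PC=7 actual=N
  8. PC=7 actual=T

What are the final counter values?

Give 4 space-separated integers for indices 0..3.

Ev 1: PC=7 idx=3 pred=T actual=N -> ctr[3]=2
Ev 2: PC=7 idx=3 pred=T actual=T -> ctr[3]=3
Ev 3: PC=7 idx=3 pred=T actual=T -> ctr[3]=3
Ev 4: PC=7 idx=3 pred=T actual=T -> ctr[3]=3
Ev 5: PC=7 idx=3 pred=T actual=T -> ctr[3]=3
Ev 6: PC=1 idx=1 pred=T actual=T -> ctr[1]=3
Ev 7: PC=7 idx=3 pred=T actual=N -> ctr[3]=2
Ev 8: PC=7 idx=3 pred=T actual=T -> ctr[3]=3

Answer: 3 3 3 3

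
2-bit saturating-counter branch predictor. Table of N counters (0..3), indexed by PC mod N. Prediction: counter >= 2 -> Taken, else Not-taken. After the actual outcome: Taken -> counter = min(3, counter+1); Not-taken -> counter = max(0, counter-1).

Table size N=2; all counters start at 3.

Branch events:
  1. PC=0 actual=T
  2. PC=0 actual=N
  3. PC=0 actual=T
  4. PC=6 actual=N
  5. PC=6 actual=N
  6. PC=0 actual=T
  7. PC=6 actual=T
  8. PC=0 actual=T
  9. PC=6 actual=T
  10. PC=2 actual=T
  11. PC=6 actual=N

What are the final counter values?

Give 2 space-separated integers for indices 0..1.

Ev 1: PC=0 idx=0 pred=T actual=T -> ctr[0]=3
Ev 2: PC=0 idx=0 pred=T actual=N -> ctr[0]=2
Ev 3: PC=0 idx=0 pred=T actual=T -> ctr[0]=3
Ev 4: PC=6 idx=0 pred=T actual=N -> ctr[0]=2
Ev 5: PC=6 idx=0 pred=T actual=N -> ctr[0]=1
Ev 6: PC=0 idx=0 pred=N actual=T -> ctr[0]=2
Ev 7: PC=6 idx=0 pred=T actual=T -> ctr[0]=3
Ev 8: PC=0 idx=0 pred=T actual=T -> ctr[0]=3
Ev 9: PC=6 idx=0 pred=T actual=T -> ctr[0]=3
Ev 10: PC=2 idx=0 pred=T actual=T -> ctr[0]=3
Ev 11: PC=6 idx=0 pred=T actual=N -> ctr[0]=2

Answer: 2 3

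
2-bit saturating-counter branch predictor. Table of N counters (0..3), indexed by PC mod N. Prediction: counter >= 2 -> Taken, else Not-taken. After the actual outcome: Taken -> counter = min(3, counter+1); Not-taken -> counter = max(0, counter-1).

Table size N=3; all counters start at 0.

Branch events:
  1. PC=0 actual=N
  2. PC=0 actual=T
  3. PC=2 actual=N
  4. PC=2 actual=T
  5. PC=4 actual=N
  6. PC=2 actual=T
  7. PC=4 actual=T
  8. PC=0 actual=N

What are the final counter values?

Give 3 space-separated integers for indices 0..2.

Ev 1: PC=0 idx=0 pred=N actual=N -> ctr[0]=0
Ev 2: PC=0 idx=0 pred=N actual=T -> ctr[0]=1
Ev 3: PC=2 idx=2 pred=N actual=N -> ctr[2]=0
Ev 4: PC=2 idx=2 pred=N actual=T -> ctr[2]=1
Ev 5: PC=4 idx=1 pred=N actual=N -> ctr[1]=0
Ev 6: PC=2 idx=2 pred=N actual=T -> ctr[2]=2
Ev 7: PC=4 idx=1 pred=N actual=T -> ctr[1]=1
Ev 8: PC=0 idx=0 pred=N actual=N -> ctr[0]=0

Answer: 0 1 2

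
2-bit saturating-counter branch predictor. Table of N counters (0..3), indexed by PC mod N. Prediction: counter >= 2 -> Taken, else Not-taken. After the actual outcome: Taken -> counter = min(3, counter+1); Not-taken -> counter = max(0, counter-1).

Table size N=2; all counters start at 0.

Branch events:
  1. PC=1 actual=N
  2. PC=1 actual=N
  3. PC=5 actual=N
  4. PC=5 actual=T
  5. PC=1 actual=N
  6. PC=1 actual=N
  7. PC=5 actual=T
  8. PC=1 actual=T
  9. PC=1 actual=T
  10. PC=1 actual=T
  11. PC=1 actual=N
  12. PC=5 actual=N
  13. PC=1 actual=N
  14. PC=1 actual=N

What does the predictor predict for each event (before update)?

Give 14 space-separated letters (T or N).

Answer: N N N N N N N N T T T T N N

Derivation:
Ev 1: PC=1 idx=1 pred=N actual=N -> ctr[1]=0
Ev 2: PC=1 idx=1 pred=N actual=N -> ctr[1]=0
Ev 3: PC=5 idx=1 pred=N actual=N -> ctr[1]=0
Ev 4: PC=5 idx=1 pred=N actual=T -> ctr[1]=1
Ev 5: PC=1 idx=1 pred=N actual=N -> ctr[1]=0
Ev 6: PC=1 idx=1 pred=N actual=N -> ctr[1]=0
Ev 7: PC=5 idx=1 pred=N actual=T -> ctr[1]=1
Ev 8: PC=1 idx=1 pred=N actual=T -> ctr[1]=2
Ev 9: PC=1 idx=1 pred=T actual=T -> ctr[1]=3
Ev 10: PC=1 idx=1 pred=T actual=T -> ctr[1]=3
Ev 11: PC=1 idx=1 pred=T actual=N -> ctr[1]=2
Ev 12: PC=5 idx=1 pred=T actual=N -> ctr[1]=1
Ev 13: PC=1 idx=1 pred=N actual=N -> ctr[1]=0
Ev 14: PC=1 idx=1 pred=N actual=N -> ctr[1]=0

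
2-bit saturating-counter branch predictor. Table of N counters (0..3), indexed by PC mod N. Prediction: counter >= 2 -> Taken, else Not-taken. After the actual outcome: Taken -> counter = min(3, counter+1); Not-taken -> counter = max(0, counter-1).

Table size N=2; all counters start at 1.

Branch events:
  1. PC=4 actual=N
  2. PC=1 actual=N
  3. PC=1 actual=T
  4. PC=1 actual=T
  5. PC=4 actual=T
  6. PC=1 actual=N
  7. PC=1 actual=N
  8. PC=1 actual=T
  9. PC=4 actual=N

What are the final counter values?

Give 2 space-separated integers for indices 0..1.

Ev 1: PC=4 idx=0 pred=N actual=N -> ctr[0]=0
Ev 2: PC=1 idx=1 pred=N actual=N -> ctr[1]=0
Ev 3: PC=1 idx=1 pred=N actual=T -> ctr[1]=1
Ev 4: PC=1 idx=1 pred=N actual=T -> ctr[1]=2
Ev 5: PC=4 idx=0 pred=N actual=T -> ctr[0]=1
Ev 6: PC=1 idx=1 pred=T actual=N -> ctr[1]=1
Ev 7: PC=1 idx=1 pred=N actual=N -> ctr[1]=0
Ev 8: PC=1 idx=1 pred=N actual=T -> ctr[1]=1
Ev 9: PC=4 idx=0 pred=N actual=N -> ctr[0]=0

Answer: 0 1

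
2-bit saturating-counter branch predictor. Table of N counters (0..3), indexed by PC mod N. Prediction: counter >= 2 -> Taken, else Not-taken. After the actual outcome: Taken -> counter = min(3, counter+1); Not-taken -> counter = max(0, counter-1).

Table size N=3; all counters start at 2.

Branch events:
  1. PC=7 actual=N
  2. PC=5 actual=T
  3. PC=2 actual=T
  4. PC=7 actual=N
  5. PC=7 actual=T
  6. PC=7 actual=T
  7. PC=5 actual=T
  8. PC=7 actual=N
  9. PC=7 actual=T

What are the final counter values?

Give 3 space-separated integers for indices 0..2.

Ev 1: PC=7 idx=1 pred=T actual=N -> ctr[1]=1
Ev 2: PC=5 idx=2 pred=T actual=T -> ctr[2]=3
Ev 3: PC=2 idx=2 pred=T actual=T -> ctr[2]=3
Ev 4: PC=7 idx=1 pred=N actual=N -> ctr[1]=0
Ev 5: PC=7 idx=1 pred=N actual=T -> ctr[1]=1
Ev 6: PC=7 idx=1 pred=N actual=T -> ctr[1]=2
Ev 7: PC=5 idx=2 pred=T actual=T -> ctr[2]=3
Ev 8: PC=7 idx=1 pred=T actual=N -> ctr[1]=1
Ev 9: PC=7 idx=1 pred=N actual=T -> ctr[1]=2

Answer: 2 2 3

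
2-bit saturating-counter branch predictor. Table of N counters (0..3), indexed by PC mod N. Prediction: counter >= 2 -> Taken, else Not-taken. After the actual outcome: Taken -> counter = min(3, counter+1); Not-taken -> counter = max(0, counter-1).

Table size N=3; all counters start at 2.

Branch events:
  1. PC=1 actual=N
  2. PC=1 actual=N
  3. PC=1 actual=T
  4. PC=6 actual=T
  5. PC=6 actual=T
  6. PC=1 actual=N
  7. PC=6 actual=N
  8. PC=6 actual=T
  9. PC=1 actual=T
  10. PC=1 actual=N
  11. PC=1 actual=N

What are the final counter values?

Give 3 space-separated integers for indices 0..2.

Answer: 3 0 2

Derivation:
Ev 1: PC=1 idx=1 pred=T actual=N -> ctr[1]=1
Ev 2: PC=1 idx=1 pred=N actual=N -> ctr[1]=0
Ev 3: PC=1 idx=1 pred=N actual=T -> ctr[1]=1
Ev 4: PC=6 idx=0 pred=T actual=T -> ctr[0]=3
Ev 5: PC=6 idx=0 pred=T actual=T -> ctr[0]=3
Ev 6: PC=1 idx=1 pred=N actual=N -> ctr[1]=0
Ev 7: PC=6 idx=0 pred=T actual=N -> ctr[0]=2
Ev 8: PC=6 idx=0 pred=T actual=T -> ctr[0]=3
Ev 9: PC=1 idx=1 pred=N actual=T -> ctr[1]=1
Ev 10: PC=1 idx=1 pred=N actual=N -> ctr[1]=0
Ev 11: PC=1 idx=1 pred=N actual=N -> ctr[1]=0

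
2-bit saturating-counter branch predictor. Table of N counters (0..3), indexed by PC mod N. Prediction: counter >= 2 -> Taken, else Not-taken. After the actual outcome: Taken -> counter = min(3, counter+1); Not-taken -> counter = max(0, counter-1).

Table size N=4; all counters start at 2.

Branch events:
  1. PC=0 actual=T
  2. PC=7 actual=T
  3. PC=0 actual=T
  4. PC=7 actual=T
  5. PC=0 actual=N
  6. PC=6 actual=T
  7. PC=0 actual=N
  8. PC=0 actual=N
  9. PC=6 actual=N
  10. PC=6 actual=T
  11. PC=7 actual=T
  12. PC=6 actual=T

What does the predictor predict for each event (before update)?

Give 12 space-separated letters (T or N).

Ev 1: PC=0 idx=0 pred=T actual=T -> ctr[0]=3
Ev 2: PC=7 idx=3 pred=T actual=T -> ctr[3]=3
Ev 3: PC=0 idx=0 pred=T actual=T -> ctr[0]=3
Ev 4: PC=7 idx=3 pred=T actual=T -> ctr[3]=3
Ev 5: PC=0 idx=0 pred=T actual=N -> ctr[0]=2
Ev 6: PC=6 idx=2 pred=T actual=T -> ctr[2]=3
Ev 7: PC=0 idx=0 pred=T actual=N -> ctr[0]=1
Ev 8: PC=0 idx=0 pred=N actual=N -> ctr[0]=0
Ev 9: PC=6 idx=2 pred=T actual=N -> ctr[2]=2
Ev 10: PC=6 idx=2 pred=T actual=T -> ctr[2]=3
Ev 11: PC=7 idx=3 pred=T actual=T -> ctr[3]=3
Ev 12: PC=6 idx=2 pred=T actual=T -> ctr[2]=3

Answer: T T T T T T T N T T T T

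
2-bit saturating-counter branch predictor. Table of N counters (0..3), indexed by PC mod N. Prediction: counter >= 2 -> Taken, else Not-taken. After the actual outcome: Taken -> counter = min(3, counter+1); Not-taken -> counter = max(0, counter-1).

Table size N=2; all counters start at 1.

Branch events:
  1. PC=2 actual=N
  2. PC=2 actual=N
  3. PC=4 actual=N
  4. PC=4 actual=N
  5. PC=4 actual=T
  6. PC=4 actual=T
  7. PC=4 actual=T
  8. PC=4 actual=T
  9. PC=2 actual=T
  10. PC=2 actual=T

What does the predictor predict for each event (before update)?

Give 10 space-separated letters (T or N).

Ev 1: PC=2 idx=0 pred=N actual=N -> ctr[0]=0
Ev 2: PC=2 idx=0 pred=N actual=N -> ctr[0]=0
Ev 3: PC=4 idx=0 pred=N actual=N -> ctr[0]=0
Ev 4: PC=4 idx=0 pred=N actual=N -> ctr[0]=0
Ev 5: PC=4 idx=0 pred=N actual=T -> ctr[0]=1
Ev 6: PC=4 idx=0 pred=N actual=T -> ctr[0]=2
Ev 7: PC=4 idx=0 pred=T actual=T -> ctr[0]=3
Ev 8: PC=4 idx=0 pred=T actual=T -> ctr[0]=3
Ev 9: PC=2 idx=0 pred=T actual=T -> ctr[0]=3
Ev 10: PC=2 idx=0 pred=T actual=T -> ctr[0]=3

Answer: N N N N N N T T T T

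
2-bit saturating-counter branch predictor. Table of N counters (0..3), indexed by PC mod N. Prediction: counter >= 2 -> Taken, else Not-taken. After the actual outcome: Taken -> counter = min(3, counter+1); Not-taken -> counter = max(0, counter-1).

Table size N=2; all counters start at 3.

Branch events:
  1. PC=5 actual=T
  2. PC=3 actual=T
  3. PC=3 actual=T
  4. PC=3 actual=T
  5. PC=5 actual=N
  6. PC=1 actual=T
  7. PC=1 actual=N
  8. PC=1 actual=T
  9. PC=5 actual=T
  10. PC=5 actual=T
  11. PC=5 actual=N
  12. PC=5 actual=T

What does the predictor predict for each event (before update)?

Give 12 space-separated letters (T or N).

Ev 1: PC=5 idx=1 pred=T actual=T -> ctr[1]=3
Ev 2: PC=3 idx=1 pred=T actual=T -> ctr[1]=3
Ev 3: PC=3 idx=1 pred=T actual=T -> ctr[1]=3
Ev 4: PC=3 idx=1 pred=T actual=T -> ctr[1]=3
Ev 5: PC=5 idx=1 pred=T actual=N -> ctr[1]=2
Ev 6: PC=1 idx=1 pred=T actual=T -> ctr[1]=3
Ev 7: PC=1 idx=1 pred=T actual=N -> ctr[1]=2
Ev 8: PC=1 idx=1 pred=T actual=T -> ctr[1]=3
Ev 9: PC=5 idx=1 pred=T actual=T -> ctr[1]=3
Ev 10: PC=5 idx=1 pred=T actual=T -> ctr[1]=3
Ev 11: PC=5 idx=1 pred=T actual=N -> ctr[1]=2
Ev 12: PC=5 idx=1 pred=T actual=T -> ctr[1]=3

Answer: T T T T T T T T T T T T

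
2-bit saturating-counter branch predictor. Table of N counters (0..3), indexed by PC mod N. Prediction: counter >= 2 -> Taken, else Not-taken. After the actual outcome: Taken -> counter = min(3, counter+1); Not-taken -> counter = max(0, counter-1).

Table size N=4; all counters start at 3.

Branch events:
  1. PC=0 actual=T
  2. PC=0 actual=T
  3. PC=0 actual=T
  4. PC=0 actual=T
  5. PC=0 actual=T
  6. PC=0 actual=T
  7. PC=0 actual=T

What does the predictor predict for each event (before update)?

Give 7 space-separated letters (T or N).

Answer: T T T T T T T

Derivation:
Ev 1: PC=0 idx=0 pred=T actual=T -> ctr[0]=3
Ev 2: PC=0 idx=0 pred=T actual=T -> ctr[0]=3
Ev 3: PC=0 idx=0 pred=T actual=T -> ctr[0]=3
Ev 4: PC=0 idx=0 pred=T actual=T -> ctr[0]=3
Ev 5: PC=0 idx=0 pred=T actual=T -> ctr[0]=3
Ev 6: PC=0 idx=0 pred=T actual=T -> ctr[0]=3
Ev 7: PC=0 idx=0 pred=T actual=T -> ctr[0]=3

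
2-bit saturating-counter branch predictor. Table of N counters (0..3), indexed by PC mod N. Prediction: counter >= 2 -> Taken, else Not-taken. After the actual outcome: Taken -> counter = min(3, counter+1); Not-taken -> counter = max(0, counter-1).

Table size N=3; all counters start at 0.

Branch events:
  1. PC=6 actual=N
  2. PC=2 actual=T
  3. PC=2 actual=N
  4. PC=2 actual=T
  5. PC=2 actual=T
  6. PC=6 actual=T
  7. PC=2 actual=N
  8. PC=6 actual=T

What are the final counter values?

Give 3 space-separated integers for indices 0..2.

Ev 1: PC=6 idx=0 pred=N actual=N -> ctr[0]=0
Ev 2: PC=2 idx=2 pred=N actual=T -> ctr[2]=1
Ev 3: PC=2 idx=2 pred=N actual=N -> ctr[2]=0
Ev 4: PC=2 idx=2 pred=N actual=T -> ctr[2]=1
Ev 5: PC=2 idx=2 pred=N actual=T -> ctr[2]=2
Ev 6: PC=6 idx=0 pred=N actual=T -> ctr[0]=1
Ev 7: PC=2 idx=2 pred=T actual=N -> ctr[2]=1
Ev 8: PC=6 idx=0 pred=N actual=T -> ctr[0]=2

Answer: 2 0 1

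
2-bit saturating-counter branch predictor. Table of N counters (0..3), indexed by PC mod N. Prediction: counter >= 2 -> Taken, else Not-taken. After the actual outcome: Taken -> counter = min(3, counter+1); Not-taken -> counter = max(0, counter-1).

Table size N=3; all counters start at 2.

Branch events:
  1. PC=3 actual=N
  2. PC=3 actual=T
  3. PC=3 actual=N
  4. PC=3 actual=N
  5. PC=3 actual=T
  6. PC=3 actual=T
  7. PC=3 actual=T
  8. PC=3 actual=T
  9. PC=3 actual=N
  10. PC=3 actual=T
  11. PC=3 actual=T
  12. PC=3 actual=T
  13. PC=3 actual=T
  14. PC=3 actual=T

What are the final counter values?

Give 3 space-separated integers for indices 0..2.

Answer: 3 2 2

Derivation:
Ev 1: PC=3 idx=0 pred=T actual=N -> ctr[0]=1
Ev 2: PC=3 idx=0 pred=N actual=T -> ctr[0]=2
Ev 3: PC=3 idx=0 pred=T actual=N -> ctr[0]=1
Ev 4: PC=3 idx=0 pred=N actual=N -> ctr[0]=0
Ev 5: PC=3 idx=0 pred=N actual=T -> ctr[0]=1
Ev 6: PC=3 idx=0 pred=N actual=T -> ctr[0]=2
Ev 7: PC=3 idx=0 pred=T actual=T -> ctr[0]=3
Ev 8: PC=3 idx=0 pred=T actual=T -> ctr[0]=3
Ev 9: PC=3 idx=0 pred=T actual=N -> ctr[0]=2
Ev 10: PC=3 idx=0 pred=T actual=T -> ctr[0]=3
Ev 11: PC=3 idx=0 pred=T actual=T -> ctr[0]=3
Ev 12: PC=3 idx=0 pred=T actual=T -> ctr[0]=3
Ev 13: PC=3 idx=0 pred=T actual=T -> ctr[0]=3
Ev 14: PC=3 idx=0 pred=T actual=T -> ctr[0]=3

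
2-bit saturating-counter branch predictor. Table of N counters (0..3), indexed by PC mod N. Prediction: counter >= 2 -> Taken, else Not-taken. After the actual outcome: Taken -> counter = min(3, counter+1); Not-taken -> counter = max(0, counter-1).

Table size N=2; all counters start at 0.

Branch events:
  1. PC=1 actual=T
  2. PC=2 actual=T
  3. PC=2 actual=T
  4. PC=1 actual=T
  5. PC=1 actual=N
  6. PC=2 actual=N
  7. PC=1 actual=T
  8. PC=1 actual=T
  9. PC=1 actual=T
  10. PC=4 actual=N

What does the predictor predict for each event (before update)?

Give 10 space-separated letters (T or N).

Ev 1: PC=1 idx=1 pred=N actual=T -> ctr[1]=1
Ev 2: PC=2 idx=0 pred=N actual=T -> ctr[0]=1
Ev 3: PC=2 idx=0 pred=N actual=T -> ctr[0]=2
Ev 4: PC=1 idx=1 pred=N actual=T -> ctr[1]=2
Ev 5: PC=1 idx=1 pred=T actual=N -> ctr[1]=1
Ev 6: PC=2 idx=0 pred=T actual=N -> ctr[0]=1
Ev 7: PC=1 idx=1 pred=N actual=T -> ctr[1]=2
Ev 8: PC=1 idx=1 pred=T actual=T -> ctr[1]=3
Ev 9: PC=1 idx=1 pred=T actual=T -> ctr[1]=3
Ev 10: PC=4 idx=0 pred=N actual=N -> ctr[0]=0

Answer: N N N N T T N T T N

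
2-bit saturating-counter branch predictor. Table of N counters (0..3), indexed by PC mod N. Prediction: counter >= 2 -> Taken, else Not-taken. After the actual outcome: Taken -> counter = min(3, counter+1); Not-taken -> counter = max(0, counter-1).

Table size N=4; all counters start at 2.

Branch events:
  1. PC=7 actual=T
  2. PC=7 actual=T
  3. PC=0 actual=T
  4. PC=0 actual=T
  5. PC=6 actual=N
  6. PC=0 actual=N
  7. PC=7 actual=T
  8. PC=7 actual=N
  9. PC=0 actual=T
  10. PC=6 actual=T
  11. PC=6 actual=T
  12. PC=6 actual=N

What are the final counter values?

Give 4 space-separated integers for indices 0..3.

Ev 1: PC=7 idx=3 pred=T actual=T -> ctr[3]=3
Ev 2: PC=7 idx=3 pred=T actual=T -> ctr[3]=3
Ev 3: PC=0 idx=0 pred=T actual=T -> ctr[0]=3
Ev 4: PC=0 idx=0 pred=T actual=T -> ctr[0]=3
Ev 5: PC=6 idx=2 pred=T actual=N -> ctr[2]=1
Ev 6: PC=0 idx=0 pred=T actual=N -> ctr[0]=2
Ev 7: PC=7 idx=3 pred=T actual=T -> ctr[3]=3
Ev 8: PC=7 idx=3 pred=T actual=N -> ctr[3]=2
Ev 9: PC=0 idx=0 pred=T actual=T -> ctr[0]=3
Ev 10: PC=6 idx=2 pred=N actual=T -> ctr[2]=2
Ev 11: PC=6 idx=2 pred=T actual=T -> ctr[2]=3
Ev 12: PC=6 idx=2 pred=T actual=N -> ctr[2]=2

Answer: 3 2 2 2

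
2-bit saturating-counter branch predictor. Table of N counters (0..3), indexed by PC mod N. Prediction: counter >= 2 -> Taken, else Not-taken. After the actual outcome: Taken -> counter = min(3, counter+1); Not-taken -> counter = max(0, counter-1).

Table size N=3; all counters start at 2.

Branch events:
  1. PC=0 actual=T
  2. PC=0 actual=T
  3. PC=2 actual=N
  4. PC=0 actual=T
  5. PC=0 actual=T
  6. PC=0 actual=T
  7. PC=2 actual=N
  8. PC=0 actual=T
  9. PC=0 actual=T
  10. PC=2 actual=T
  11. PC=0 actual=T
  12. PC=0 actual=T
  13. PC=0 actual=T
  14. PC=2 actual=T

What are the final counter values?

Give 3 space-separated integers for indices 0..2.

Ev 1: PC=0 idx=0 pred=T actual=T -> ctr[0]=3
Ev 2: PC=0 idx=0 pred=T actual=T -> ctr[0]=3
Ev 3: PC=2 idx=2 pred=T actual=N -> ctr[2]=1
Ev 4: PC=0 idx=0 pred=T actual=T -> ctr[0]=3
Ev 5: PC=0 idx=0 pred=T actual=T -> ctr[0]=3
Ev 6: PC=0 idx=0 pred=T actual=T -> ctr[0]=3
Ev 7: PC=2 idx=2 pred=N actual=N -> ctr[2]=0
Ev 8: PC=0 idx=0 pred=T actual=T -> ctr[0]=3
Ev 9: PC=0 idx=0 pred=T actual=T -> ctr[0]=3
Ev 10: PC=2 idx=2 pred=N actual=T -> ctr[2]=1
Ev 11: PC=0 idx=0 pred=T actual=T -> ctr[0]=3
Ev 12: PC=0 idx=0 pred=T actual=T -> ctr[0]=3
Ev 13: PC=0 idx=0 pred=T actual=T -> ctr[0]=3
Ev 14: PC=2 idx=2 pred=N actual=T -> ctr[2]=2

Answer: 3 2 2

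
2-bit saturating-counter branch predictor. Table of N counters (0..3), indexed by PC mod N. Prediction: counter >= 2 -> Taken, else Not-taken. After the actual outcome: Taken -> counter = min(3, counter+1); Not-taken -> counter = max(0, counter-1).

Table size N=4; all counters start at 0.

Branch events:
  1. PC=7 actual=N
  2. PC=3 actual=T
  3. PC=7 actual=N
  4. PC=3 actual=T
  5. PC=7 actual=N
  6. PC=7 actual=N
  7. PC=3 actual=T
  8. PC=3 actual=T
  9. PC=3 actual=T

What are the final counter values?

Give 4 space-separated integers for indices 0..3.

Answer: 0 0 0 3

Derivation:
Ev 1: PC=7 idx=3 pred=N actual=N -> ctr[3]=0
Ev 2: PC=3 idx=3 pred=N actual=T -> ctr[3]=1
Ev 3: PC=7 idx=3 pred=N actual=N -> ctr[3]=0
Ev 4: PC=3 idx=3 pred=N actual=T -> ctr[3]=1
Ev 5: PC=7 idx=3 pred=N actual=N -> ctr[3]=0
Ev 6: PC=7 idx=3 pred=N actual=N -> ctr[3]=0
Ev 7: PC=3 idx=3 pred=N actual=T -> ctr[3]=1
Ev 8: PC=3 idx=3 pred=N actual=T -> ctr[3]=2
Ev 9: PC=3 idx=3 pred=T actual=T -> ctr[3]=3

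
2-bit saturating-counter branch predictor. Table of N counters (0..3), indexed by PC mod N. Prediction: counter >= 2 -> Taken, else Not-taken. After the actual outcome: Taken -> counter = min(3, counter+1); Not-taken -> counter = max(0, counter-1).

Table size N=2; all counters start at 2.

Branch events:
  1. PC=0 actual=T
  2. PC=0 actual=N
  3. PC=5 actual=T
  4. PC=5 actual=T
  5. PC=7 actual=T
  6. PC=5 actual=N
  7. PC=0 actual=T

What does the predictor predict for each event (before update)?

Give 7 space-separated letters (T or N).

Answer: T T T T T T T

Derivation:
Ev 1: PC=0 idx=0 pred=T actual=T -> ctr[0]=3
Ev 2: PC=0 idx=0 pred=T actual=N -> ctr[0]=2
Ev 3: PC=5 idx=1 pred=T actual=T -> ctr[1]=3
Ev 4: PC=5 idx=1 pred=T actual=T -> ctr[1]=3
Ev 5: PC=7 idx=1 pred=T actual=T -> ctr[1]=3
Ev 6: PC=5 idx=1 pred=T actual=N -> ctr[1]=2
Ev 7: PC=0 idx=0 pred=T actual=T -> ctr[0]=3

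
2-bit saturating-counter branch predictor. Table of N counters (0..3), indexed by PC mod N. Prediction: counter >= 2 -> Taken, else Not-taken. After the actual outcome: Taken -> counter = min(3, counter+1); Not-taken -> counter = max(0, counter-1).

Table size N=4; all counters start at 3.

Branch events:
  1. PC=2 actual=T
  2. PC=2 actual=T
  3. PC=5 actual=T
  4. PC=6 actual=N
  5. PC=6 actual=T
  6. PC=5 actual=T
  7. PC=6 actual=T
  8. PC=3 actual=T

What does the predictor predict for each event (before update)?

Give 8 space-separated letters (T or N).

Ev 1: PC=2 idx=2 pred=T actual=T -> ctr[2]=3
Ev 2: PC=2 idx=2 pred=T actual=T -> ctr[2]=3
Ev 3: PC=5 idx=1 pred=T actual=T -> ctr[1]=3
Ev 4: PC=6 idx=2 pred=T actual=N -> ctr[2]=2
Ev 5: PC=6 idx=2 pred=T actual=T -> ctr[2]=3
Ev 6: PC=5 idx=1 pred=T actual=T -> ctr[1]=3
Ev 7: PC=6 idx=2 pred=T actual=T -> ctr[2]=3
Ev 8: PC=3 idx=3 pred=T actual=T -> ctr[3]=3

Answer: T T T T T T T T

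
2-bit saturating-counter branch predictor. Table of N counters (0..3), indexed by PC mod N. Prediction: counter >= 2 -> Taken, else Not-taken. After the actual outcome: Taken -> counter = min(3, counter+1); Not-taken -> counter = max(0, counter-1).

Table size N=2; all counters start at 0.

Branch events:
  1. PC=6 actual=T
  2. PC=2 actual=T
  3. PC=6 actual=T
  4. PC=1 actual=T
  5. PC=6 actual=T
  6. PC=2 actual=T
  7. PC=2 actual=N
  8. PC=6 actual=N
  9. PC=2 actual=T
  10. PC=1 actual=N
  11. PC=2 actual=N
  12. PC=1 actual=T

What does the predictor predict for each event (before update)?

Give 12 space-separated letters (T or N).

Answer: N N T N T T T T N N T N

Derivation:
Ev 1: PC=6 idx=0 pred=N actual=T -> ctr[0]=1
Ev 2: PC=2 idx=0 pred=N actual=T -> ctr[0]=2
Ev 3: PC=6 idx=0 pred=T actual=T -> ctr[0]=3
Ev 4: PC=1 idx=1 pred=N actual=T -> ctr[1]=1
Ev 5: PC=6 idx=0 pred=T actual=T -> ctr[0]=3
Ev 6: PC=2 idx=0 pred=T actual=T -> ctr[0]=3
Ev 7: PC=2 idx=0 pred=T actual=N -> ctr[0]=2
Ev 8: PC=6 idx=0 pred=T actual=N -> ctr[0]=1
Ev 9: PC=2 idx=0 pred=N actual=T -> ctr[0]=2
Ev 10: PC=1 idx=1 pred=N actual=N -> ctr[1]=0
Ev 11: PC=2 idx=0 pred=T actual=N -> ctr[0]=1
Ev 12: PC=1 idx=1 pred=N actual=T -> ctr[1]=1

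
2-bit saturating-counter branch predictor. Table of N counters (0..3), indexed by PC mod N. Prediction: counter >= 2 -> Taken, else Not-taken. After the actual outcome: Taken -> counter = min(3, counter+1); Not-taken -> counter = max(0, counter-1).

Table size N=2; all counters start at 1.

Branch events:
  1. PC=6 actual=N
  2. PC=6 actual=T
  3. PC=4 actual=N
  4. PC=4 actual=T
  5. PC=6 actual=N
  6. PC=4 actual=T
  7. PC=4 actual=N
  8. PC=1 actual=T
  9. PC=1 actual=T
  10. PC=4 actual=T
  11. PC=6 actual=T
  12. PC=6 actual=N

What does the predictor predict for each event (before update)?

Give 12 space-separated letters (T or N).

Answer: N N N N N N N N T N N T

Derivation:
Ev 1: PC=6 idx=0 pred=N actual=N -> ctr[0]=0
Ev 2: PC=6 idx=0 pred=N actual=T -> ctr[0]=1
Ev 3: PC=4 idx=0 pred=N actual=N -> ctr[0]=0
Ev 4: PC=4 idx=0 pred=N actual=T -> ctr[0]=1
Ev 5: PC=6 idx=0 pred=N actual=N -> ctr[0]=0
Ev 6: PC=4 idx=0 pred=N actual=T -> ctr[0]=1
Ev 7: PC=4 idx=0 pred=N actual=N -> ctr[0]=0
Ev 8: PC=1 idx=1 pred=N actual=T -> ctr[1]=2
Ev 9: PC=1 idx=1 pred=T actual=T -> ctr[1]=3
Ev 10: PC=4 idx=0 pred=N actual=T -> ctr[0]=1
Ev 11: PC=6 idx=0 pred=N actual=T -> ctr[0]=2
Ev 12: PC=6 idx=0 pred=T actual=N -> ctr[0]=1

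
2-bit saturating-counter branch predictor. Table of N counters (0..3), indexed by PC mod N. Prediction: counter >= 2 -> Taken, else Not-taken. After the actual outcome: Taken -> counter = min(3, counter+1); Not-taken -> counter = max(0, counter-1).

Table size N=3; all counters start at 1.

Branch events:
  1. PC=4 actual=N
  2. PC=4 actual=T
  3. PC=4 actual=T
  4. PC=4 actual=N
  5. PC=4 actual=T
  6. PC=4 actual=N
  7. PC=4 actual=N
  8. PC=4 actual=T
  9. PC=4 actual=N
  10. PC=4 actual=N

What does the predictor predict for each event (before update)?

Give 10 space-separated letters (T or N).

Answer: N N N T N T N N N N

Derivation:
Ev 1: PC=4 idx=1 pred=N actual=N -> ctr[1]=0
Ev 2: PC=4 idx=1 pred=N actual=T -> ctr[1]=1
Ev 3: PC=4 idx=1 pred=N actual=T -> ctr[1]=2
Ev 4: PC=4 idx=1 pred=T actual=N -> ctr[1]=1
Ev 5: PC=4 idx=1 pred=N actual=T -> ctr[1]=2
Ev 6: PC=4 idx=1 pred=T actual=N -> ctr[1]=1
Ev 7: PC=4 idx=1 pred=N actual=N -> ctr[1]=0
Ev 8: PC=4 idx=1 pred=N actual=T -> ctr[1]=1
Ev 9: PC=4 idx=1 pred=N actual=N -> ctr[1]=0
Ev 10: PC=4 idx=1 pred=N actual=N -> ctr[1]=0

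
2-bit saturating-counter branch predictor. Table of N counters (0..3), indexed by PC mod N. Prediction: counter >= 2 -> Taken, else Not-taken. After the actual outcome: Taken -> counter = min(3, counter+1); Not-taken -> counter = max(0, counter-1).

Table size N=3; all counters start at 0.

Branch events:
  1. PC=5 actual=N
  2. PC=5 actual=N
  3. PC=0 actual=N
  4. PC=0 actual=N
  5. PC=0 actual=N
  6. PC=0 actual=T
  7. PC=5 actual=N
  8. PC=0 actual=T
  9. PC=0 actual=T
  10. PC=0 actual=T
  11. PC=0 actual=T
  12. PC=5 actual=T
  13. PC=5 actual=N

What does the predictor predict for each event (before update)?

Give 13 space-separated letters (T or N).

Answer: N N N N N N N N T T T N N

Derivation:
Ev 1: PC=5 idx=2 pred=N actual=N -> ctr[2]=0
Ev 2: PC=5 idx=2 pred=N actual=N -> ctr[2]=0
Ev 3: PC=0 idx=0 pred=N actual=N -> ctr[0]=0
Ev 4: PC=0 idx=0 pred=N actual=N -> ctr[0]=0
Ev 5: PC=0 idx=0 pred=N actual=N -> ctr[0]=0
Ev 6: PC=0 idx=0 pred=N actual=T -> ctr[0]=1
Ev 7: PC=5 idx=2 pred=N actual=N -> ctr[2]=0
Ev 8: PC=0 idx=0 pred=N actual=T -> ctr[0]=2
Ev 9: PC=0 idx=0 pred=T actual=T -> ctr[0]=3
Ev 10: PC=0 idx=0 pred=T actual=T -> ctr[0]=3
Ev 11: PC=0 idx=0 pred=T actual=T -> ctr[0]=3
Ev 12: PC=5 idx=2 pred=N actual=T -> ctr[2]=1
Ev 13: PC=5 idx=2 pred=N actual=N -> ctr[2]=0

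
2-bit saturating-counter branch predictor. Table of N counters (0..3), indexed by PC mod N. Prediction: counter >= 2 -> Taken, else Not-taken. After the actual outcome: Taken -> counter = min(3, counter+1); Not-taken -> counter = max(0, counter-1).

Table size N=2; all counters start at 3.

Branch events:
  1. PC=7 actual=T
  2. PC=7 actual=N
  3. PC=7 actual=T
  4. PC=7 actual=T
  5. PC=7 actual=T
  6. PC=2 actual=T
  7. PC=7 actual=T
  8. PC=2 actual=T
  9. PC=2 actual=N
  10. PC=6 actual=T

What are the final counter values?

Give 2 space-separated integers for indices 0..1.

Ev 1: PC=7 idx=1 pred=T actual=T -> ctr[1]=3
Ev 2: PC=7 idx=1 pred=T actual=N -> ctr[1]=2
Ev 3: PC=7 idx=1 pred=T actual=T -> ctr[1]=3
Ev 4: PC=7 idx=1 pred=T actual=T -> ctr[1]=3
Ev 5: PC=7 idx=1 pred=T actual=T -> ctr[1]=3
Ev 6: PC=2 idx=0 pred=T actual=T -> ctr[0]=3
Ev 7: PC=7 idx=1 pred=T actual=T -> ctr[1]=3
Ev 8: PC=2 idx=0 pred=T actual=T -> ctr[0]=3
Ev 9: PC=2 idx=0 pred=T actual=N -> ctr[0]=2
Ev 10: PC=6 idx=0 pred=T actual=T -> ctr[0]=3

Answer: 3 3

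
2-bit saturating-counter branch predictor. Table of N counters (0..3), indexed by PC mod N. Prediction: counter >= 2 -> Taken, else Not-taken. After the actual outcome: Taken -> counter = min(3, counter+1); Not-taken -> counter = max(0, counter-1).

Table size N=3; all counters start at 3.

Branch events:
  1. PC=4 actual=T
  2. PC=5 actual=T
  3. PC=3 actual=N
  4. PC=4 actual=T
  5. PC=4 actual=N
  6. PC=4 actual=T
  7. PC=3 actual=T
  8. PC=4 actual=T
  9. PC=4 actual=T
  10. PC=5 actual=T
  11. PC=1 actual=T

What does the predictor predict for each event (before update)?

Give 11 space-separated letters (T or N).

Ev 1: PC=4 idx=1 pred=T actual=T -> ctr[1]=3
Ev 2: PC=5 idx=2 pred=T actual=T -> ctr[2]=3
Ev 3: PC=3 idx=0 pred=T actual=N -> ctr[0]=2
Ev 4: PC=4 idx=1 pred=T actual=T -> ctr[1]=3
Ev 5: PC=4 idx=1 pred=T actual=N -> ctr[1]=2
Ev 6: PC=4 idx=1 pred=T actual=T -> ctr[1]=3
Ev 7: PC=3 idx=0 pred=T actual=T -> ctr[0]=3
Ev 8: PC=4 idx=1 pred=T actual=T -> ctr[1]=3
Ev 9: PC=4 idx=1 pred=T actual=T -> ctr[1]=3
Ev 10: PC=5 idx=2 pred=T actual=T -> ctr[2]=3
Ev 11: PC=1 idx=1 pred=T actual=T -> ctr[1]=3

Answer: T T T T T T T T T T T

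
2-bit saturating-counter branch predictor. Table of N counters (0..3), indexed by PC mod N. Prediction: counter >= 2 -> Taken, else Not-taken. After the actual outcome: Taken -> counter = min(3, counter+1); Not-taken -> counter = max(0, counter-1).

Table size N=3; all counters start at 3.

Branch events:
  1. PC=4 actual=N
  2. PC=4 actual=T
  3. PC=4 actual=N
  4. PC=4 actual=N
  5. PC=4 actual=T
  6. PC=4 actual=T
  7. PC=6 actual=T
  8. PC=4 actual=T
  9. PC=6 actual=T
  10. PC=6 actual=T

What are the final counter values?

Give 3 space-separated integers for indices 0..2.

Answer: 3 3 3

Derivation:
Ev 1: PC=4 idx=1 pred=T actual=N -> ctr[1]=2
Ev 2: PC=4 idx=1 pred=T actual=T -> ctr[1]=3
Ev 3: PC=4 idx=1 pred=T actual=N -> ctr[1]=2
Ev 4: PC=4 idx=1 pred=T actual=N -> ctr[1]=1
Ev 5: PC=4 idx=1 pred=N actual=T -> ctr[1]=2
Ev 6: PC=4 idx=1 pred=T actual=T -> ctr[1]=3
Ev 7: PC=6 idx=0 pred=T actual=T -> ctr[0]=3
Ev 8: PC=4 idx=1 pred=T actual=T -> ctr[1]=3
Ev 9: PC=6 idx=0 pred=T actual=T -> ctr[0]=3
Ev 10: PC=6 idx=0 pred=T actual=T -> ctr[0]=3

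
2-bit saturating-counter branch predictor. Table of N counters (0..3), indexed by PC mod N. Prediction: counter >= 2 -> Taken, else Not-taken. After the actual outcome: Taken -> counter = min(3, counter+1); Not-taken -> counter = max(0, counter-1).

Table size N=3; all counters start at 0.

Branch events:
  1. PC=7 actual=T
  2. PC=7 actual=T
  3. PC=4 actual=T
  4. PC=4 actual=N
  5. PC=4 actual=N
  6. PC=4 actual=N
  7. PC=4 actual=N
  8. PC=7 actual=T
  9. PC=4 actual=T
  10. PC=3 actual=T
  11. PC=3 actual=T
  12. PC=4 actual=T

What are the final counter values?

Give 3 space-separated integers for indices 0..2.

Ev 1: PC=7 idx=1 pred=N actual=T -> ctr[1]=1
Ev 2: PC=7 idx=1 pred=N actual=T -> ctr[1]=2
Ev 3: PC=4 idx=1 pred=T actual=T -> ctr[1]=3
Ev 4: PC=4 idx=1 pred=T actual=N -> ctr[1]=2
Ev 5: PC=4 idx=1 pred=T actual=N -> ctr[1]=1
Ev 6: PC=4 idx=1 pred=N actual=N -> ctr[1]=0
Ev 7: PC=4 idx=1 pred=N actual=N -> ctr[1]=0
Ev 8: PC=7 idx=1 pred=N actual=T -> ctr[1]=1
Ev 9: PC=4 idx=1 pred=N actual=T -> ctr[1]=2
Ev 10: PC=3 idx=0 pred=N actual=T -> ctr[0]=1
Ev 11: PC=3 idx=0 pred=N actual=T -> ctr[0]=2
Ev 12: PC=4 idx=1 pred=T actual=T -> ctr[1]=3

Answer: 2 3 0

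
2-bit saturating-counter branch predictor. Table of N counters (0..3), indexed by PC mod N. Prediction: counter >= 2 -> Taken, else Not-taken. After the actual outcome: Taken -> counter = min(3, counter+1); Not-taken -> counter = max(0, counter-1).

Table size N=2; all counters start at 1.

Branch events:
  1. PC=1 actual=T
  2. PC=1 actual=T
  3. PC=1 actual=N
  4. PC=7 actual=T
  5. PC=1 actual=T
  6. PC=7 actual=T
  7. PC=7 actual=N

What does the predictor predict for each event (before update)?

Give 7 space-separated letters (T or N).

Answer: N T T T T T T

Derivation:
Ev 1: PC=1 idx=1 pred=N actual=T -> ctr[1]=2
Ev 2: PC=1 idx=1 pred=T actual=T -> ctr[1]=3
Ev 3: PC=1 idx=1 pred=T actual=N -> ctr[1]=2
Ev 4: PC=7 idx=1 pred=T actual=T -> ctr[1]=3
Ev 5: PC=1 idx=1 pred=T actual=T -> ctr[1]=3
Ev 6: PC=7 idx=1 pred=T actual=T -> ctr[1]=3
Ev 7: PC=7 idx=1 pred=T actual=N -> ctr[1]=2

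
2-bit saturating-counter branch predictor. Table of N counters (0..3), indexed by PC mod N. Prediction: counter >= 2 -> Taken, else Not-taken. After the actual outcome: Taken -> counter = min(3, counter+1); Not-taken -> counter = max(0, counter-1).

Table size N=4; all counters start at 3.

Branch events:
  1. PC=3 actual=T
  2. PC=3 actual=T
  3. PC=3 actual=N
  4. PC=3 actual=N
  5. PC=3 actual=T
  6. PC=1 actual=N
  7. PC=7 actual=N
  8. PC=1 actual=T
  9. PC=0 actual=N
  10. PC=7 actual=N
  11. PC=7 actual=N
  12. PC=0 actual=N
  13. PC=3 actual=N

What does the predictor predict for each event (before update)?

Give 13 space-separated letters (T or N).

Ev 1: PC=3 idx=3 pred=T actual=T -> ctr[3]=3
Ev 2: PC=3 idx=3 pred=T actual=T -> ctr[3]=3
Ev 3: PC=3 idx=3 pred=T actual=N -> ctr[3]=2
Ev 4: PC=3 idx=3 pred=T actual=N -> ctr[3]=1
Ev 5: PC=3 idx=3 pred=N actual=T -> ctr[3]=2
Ev 6: PC=1 idx=1 pred=T actual=N -> ctr[1]=2
Ev 7: PC=7 idx=3 pred=T actual=N -> ctr[3]=1
Ev 8: PC=1 idx=1 pred=T actual=T -> ctr[1]=3
Ev 9: PC=0 idx=0 pred=T actual=N -> ctr[0]=2
Ev 10: PC=7 idx=3 pred=N actual=N -> ctr[3]=0
Ev 11: PC=7 idx=3 pred=N actual=N -> ctr[3]=0
Ev 12: PC=0 idx=0 pred=T actual=N -> ctr[0]=1
Ev 13: PC=3 idx=3 pred=N actual=N -> ctr[3]=0

Answer: T T T T N T T T T N N T N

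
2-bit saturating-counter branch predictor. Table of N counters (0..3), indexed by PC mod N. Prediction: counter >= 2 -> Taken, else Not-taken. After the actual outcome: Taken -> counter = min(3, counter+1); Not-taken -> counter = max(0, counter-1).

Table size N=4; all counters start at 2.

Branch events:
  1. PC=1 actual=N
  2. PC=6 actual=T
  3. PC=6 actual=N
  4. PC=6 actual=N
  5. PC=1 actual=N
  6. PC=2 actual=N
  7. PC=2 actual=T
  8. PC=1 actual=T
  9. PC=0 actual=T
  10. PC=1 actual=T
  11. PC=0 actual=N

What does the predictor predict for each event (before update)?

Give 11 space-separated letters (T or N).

Answer: T T T T N N N N T N T

Derivation:
Ev 1: PC=1 idx=1 pred=T actual=N -> ctr[1]=1
Ev 2: PC=6 idx=2 pred=T actual=T -> ctr[2]=3
Ev 3: PC=6 idx=2 pred=T actual=N -> ctr[2]=2
Ev 4: PC=6 idx=2 pred=T actual=N -> ctr[2]=1
Ev 5: PC=1 idx=1 pred=N actual=N -> ctr[1]=0
Ev 6: PC=2 idx=2 pred=N actual=N -> ctr[2]=0
Ev 7: PC=2 idx=2 pred=N actual=T -> ctr[2]=1
Ev 8: PC=1 idx=1 pred=N actual=T -> ctr[1]=1
Ev 9: PC=0 idx=0 pred=T actual=T -> ctr[0]=3
Ev 10: PC=1 idx=1 pred=N actual=T -> ctr[1]=2
Ev 11: PC=0 idx=0 pred=T actual=N -> ctr[0]=2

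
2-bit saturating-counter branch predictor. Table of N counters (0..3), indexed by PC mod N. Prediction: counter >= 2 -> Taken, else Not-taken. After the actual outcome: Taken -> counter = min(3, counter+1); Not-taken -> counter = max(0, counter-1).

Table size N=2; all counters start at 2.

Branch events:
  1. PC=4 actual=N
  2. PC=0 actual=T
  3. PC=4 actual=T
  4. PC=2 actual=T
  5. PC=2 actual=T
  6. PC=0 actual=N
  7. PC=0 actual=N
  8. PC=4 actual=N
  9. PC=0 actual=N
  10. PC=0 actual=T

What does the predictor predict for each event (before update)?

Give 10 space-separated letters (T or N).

Answer: T N T T T T T N N N

Derivation:
Ev 1: PC=4 idx=0 pred=T actual=N -> ctr[0]=1
Ev 2: PC=0 idx=0 pred=N actual=T -> ctr[0]=2
Ev 3: PC=4 idx=0 pred=T actual=T -> ctr[0]=3
Ev 4: PC=2 idx=0 pred=T actual=T -> ctr[0]=3
Ev 5: PC=2 idx=0 pred=T actual=T -> ctr[0]=3
Ev 6: PC=0 idx=0 pred=T actual=N -> ctr[0]=2
Ev 7: PC=0 idx=0 pred=T actual=N -> ctr[0]=1
Ev 8: PC=4 idx=0 pred=N actual=N -> ctr[0]=0
Ev 9: PC=0 idx=0 pred=N actual=N -> ctr[0]=0
Ev 10: PC=0 idx=0 pred=N actual=T -> ctr[0]=1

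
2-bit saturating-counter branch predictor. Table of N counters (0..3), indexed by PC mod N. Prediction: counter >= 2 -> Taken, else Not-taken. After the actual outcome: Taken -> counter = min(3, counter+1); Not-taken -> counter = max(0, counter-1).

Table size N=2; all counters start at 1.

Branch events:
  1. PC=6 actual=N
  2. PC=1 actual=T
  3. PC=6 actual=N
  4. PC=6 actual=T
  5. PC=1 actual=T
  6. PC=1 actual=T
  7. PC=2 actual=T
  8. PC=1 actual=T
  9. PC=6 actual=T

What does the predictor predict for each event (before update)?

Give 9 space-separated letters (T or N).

Ev 1: PC=6 idx=0 pred=N actual=N -> ctr[0]=0
Ev 2: PC=1 idx=1 pred=N actual=T -> ctr[1]=2
Ev 3: PC=6 idx=0 pred=N actual=N -> ctr[0]=0
Ev 4: PC=6 idx=0 pred=N actual=T -> ctr[0]=1
Ev 5: PC=1 idx=1 pred=T actual=T -> ctr[1]=3
Ev 6: PC=1 idx=1 pred=T actual=T -> ctr[1]=3
Ev 7: PC=2 idx=0 pred=N actual=T -> ctr[0]=2
Ev 8: PC=1 idx=1 pred=T actual=T -> ctr[1]=3
Ev 9: PC=6 idx=0 pred=T actual=T -> ctr[0]=3

Answer: N N N N T T N T T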